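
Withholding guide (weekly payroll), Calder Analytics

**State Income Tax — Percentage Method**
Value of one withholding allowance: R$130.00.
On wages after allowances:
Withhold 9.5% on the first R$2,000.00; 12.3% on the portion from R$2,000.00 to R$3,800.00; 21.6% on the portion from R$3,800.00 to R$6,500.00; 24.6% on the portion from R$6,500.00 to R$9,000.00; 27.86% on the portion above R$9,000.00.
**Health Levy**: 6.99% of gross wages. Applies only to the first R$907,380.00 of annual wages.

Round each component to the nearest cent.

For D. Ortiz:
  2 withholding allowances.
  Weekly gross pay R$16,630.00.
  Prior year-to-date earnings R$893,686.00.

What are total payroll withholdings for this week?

State Income Tax: taxable = R$16,630.00 − 2×R$130.00 = R$16,370.00
  R$1,609.60 + 27.86% × (R$16,370.00 − R$9,000.00) = R$1,609.60 + 27.86% × R$7,370.00 = R$3,662.88
Health Levy: cap R$907,380.00 − YTD R$893,686.00 = R$13,694.00 subject; 6.99% × R$13,694.00 = R$957.21
Total: R$3,662.88 + R$957.21 = R$4,620.09

R$4,620.09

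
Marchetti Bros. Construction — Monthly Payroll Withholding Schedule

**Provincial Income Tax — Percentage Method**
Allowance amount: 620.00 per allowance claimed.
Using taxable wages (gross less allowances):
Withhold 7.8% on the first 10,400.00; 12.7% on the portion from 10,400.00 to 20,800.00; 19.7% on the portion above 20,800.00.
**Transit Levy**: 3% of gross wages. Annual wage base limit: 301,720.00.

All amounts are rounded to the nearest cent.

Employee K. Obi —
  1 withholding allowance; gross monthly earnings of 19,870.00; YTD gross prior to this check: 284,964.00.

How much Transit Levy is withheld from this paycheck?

502.68

Transit Levy: cap 301,720.00 − YTD 284,964.00 = 16,756.00 subject; 3% × 16,756.00 = 502.68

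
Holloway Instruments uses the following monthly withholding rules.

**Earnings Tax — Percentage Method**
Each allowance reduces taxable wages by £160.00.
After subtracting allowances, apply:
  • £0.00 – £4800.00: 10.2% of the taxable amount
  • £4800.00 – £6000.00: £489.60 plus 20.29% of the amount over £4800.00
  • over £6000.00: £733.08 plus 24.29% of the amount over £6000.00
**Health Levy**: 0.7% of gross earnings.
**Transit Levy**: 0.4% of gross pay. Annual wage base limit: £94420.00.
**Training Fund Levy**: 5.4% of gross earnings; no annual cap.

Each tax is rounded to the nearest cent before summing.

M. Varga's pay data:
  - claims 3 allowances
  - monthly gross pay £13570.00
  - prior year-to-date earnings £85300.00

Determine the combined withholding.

Earnings Tax: taxable = £13570.00 − 3×£160.00 = £13090.00
  £733.08 + 24.29% × (£13090.00 − £6000.00) = £733.08 + 24.29% × £7090.00 = £2455.24
Health Levy: 0.7% × £13570.00 = £94.99
Transit Levy: cap £94420.00 − YTD £85300.00 = £9120.00 subject; 0.4% × £9120.00 = £36.48
Training Fund Levy: 5.4% × £13570.00 = £732.78
Total: £2455.24 + £94.99 + £36.48 + £732.78 = £3319.49

£3319.49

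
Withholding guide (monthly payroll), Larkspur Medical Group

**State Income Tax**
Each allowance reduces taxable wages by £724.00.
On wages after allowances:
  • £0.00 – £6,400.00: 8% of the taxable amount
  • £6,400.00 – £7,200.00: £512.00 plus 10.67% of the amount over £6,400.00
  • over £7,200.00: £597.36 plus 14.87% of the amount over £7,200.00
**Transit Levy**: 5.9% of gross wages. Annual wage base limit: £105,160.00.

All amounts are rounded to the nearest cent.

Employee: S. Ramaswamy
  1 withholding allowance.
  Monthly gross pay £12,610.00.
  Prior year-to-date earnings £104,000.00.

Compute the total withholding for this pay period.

State Income Tax: taxable = £12,610.00 − 1×£724.00 = £11,886.00
  £597.36 + 14.87% × (£11,886.00 − £7,200.00) = £597.36 + 14.87% × £4,686.00 = £1,294.17
Transit Levy: cap £105,160.00 − YTD £104,000.00 = £1,160.00 subject; 5.9% × £1,160.00 = £68.44
Total: £1,294.17 + £68.44 = £1,362.61

£1,362.61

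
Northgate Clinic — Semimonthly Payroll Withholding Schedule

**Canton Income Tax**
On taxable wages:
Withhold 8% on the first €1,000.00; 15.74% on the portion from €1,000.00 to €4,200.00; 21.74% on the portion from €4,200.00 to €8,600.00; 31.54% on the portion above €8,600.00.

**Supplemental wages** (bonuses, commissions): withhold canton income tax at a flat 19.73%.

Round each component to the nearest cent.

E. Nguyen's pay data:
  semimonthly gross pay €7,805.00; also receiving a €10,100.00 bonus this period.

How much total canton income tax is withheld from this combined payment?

€3,360.14

Canton Income Tax: taxable = €7,805.00
  €583.68 + 21.74% × (€7,805.00 − €4,200.00) = €583.68 + 21.74% × €3,605.00 = €1,367.41
Supplemental (19.73% flat on bonus): 19.73% × €10,100.00 = €1,992.73
Total canton income tax: €1,367.41 + €1,992.73 = €3,360.14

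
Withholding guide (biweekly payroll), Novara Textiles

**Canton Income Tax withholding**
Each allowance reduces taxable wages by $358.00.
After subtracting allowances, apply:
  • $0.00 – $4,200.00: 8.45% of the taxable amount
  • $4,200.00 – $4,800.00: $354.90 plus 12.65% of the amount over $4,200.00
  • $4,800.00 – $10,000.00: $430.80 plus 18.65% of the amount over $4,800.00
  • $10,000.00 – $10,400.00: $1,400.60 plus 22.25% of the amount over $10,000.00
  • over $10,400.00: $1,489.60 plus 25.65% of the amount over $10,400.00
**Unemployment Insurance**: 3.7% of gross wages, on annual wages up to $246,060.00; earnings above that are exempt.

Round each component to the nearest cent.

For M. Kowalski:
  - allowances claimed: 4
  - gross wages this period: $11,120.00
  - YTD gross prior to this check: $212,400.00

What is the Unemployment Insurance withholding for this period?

Unemployment Insurance: 3.7% × $11,120.00 = $411.44

$411.44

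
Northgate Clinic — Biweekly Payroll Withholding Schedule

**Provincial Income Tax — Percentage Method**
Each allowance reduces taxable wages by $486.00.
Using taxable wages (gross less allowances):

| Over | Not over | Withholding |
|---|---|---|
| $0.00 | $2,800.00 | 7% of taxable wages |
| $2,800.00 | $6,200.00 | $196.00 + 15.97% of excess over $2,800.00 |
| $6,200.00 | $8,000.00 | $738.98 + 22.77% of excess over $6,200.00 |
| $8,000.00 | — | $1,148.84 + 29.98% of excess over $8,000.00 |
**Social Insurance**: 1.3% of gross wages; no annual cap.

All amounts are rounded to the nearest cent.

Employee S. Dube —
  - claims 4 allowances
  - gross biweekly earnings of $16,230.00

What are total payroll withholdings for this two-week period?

$3,244.37

Provincial Income Tax: taxable = $16,230.00 − 4×$486.00 = $14,286.00
  $1,148.84 + 29.98% × ($14,286.00 − $8,000.00) = $1,148.84 + 29.98% × $6,286.00 = $3,033.38
Social Insurance: 1.3% × $16,230.00 = $210.99
Total: $3,033.38 + $210.99 = $3,244.37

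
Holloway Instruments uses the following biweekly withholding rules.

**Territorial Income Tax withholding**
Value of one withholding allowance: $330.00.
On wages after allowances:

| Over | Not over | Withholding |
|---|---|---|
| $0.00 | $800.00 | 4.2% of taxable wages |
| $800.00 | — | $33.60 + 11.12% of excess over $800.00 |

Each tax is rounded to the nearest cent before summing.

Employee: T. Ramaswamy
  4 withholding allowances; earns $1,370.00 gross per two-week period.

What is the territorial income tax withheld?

Territorial Income Tax: taxable = $1,370.00 − 4×$330.00 = $50.00
  4.2% × $50.00 = $2.10

$2.10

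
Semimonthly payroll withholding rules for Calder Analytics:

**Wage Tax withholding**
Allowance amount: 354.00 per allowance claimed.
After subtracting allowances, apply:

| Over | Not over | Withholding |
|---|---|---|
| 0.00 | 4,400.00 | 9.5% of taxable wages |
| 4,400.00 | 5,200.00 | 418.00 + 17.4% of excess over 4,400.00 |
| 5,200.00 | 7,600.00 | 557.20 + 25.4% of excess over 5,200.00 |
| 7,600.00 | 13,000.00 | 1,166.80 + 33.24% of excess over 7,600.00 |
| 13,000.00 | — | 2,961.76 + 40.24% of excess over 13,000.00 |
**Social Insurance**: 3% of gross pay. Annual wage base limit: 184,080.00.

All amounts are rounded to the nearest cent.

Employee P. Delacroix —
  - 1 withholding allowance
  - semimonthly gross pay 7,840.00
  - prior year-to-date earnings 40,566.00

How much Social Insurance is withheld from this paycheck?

235.20

Social Insurance: 3% × 7,840.00 = 235.20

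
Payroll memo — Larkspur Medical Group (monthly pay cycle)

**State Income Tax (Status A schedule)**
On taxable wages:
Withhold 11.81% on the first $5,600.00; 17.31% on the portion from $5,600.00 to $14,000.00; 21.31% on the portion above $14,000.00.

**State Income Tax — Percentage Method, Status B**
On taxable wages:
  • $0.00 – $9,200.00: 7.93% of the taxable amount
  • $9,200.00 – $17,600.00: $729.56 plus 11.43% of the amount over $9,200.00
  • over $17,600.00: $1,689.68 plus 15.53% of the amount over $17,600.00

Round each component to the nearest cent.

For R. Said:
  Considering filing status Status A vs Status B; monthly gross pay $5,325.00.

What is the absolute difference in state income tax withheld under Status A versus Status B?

State Income Tax (Status A): taxable = $5,325.00
  11.81% × $5,325.00 = $628.88
State Income Tax (Status B): taxable = $5,325.00
  7.93% × $5,325.00 = $422.27
Difference: |$628.88 − $422.27| = $206.61 (higher under Status A)

$206.61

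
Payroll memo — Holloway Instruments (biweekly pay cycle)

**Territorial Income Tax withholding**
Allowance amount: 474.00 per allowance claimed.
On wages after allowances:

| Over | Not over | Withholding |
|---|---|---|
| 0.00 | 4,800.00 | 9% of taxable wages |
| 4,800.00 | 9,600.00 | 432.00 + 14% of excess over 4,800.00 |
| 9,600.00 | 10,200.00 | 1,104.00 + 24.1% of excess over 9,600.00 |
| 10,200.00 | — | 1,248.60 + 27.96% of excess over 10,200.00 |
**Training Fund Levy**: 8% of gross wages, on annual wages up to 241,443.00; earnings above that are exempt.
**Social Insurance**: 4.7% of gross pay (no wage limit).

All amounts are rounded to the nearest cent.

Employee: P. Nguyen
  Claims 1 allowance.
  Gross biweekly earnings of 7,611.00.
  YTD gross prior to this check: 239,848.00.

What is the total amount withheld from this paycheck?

Territorial Income Tax: taxable = 7,611.00 − 1×474.00 = 7,137.00
  432.00 + 14% × (7,137.00 − 4,800.00) = 432.00 + 14% × 2,337.00 = 759.18
Training Fund Levy: cap 241,443.00 − YTD 239,848.00 = 1,595.00 subject; 8% × 1,595.00 = 127.60
Social Insurance: 4.7% × 7,611.00 = 357.72
Total: 759.18 + 127.60 + 357.72 = 1,244.50

1,244.50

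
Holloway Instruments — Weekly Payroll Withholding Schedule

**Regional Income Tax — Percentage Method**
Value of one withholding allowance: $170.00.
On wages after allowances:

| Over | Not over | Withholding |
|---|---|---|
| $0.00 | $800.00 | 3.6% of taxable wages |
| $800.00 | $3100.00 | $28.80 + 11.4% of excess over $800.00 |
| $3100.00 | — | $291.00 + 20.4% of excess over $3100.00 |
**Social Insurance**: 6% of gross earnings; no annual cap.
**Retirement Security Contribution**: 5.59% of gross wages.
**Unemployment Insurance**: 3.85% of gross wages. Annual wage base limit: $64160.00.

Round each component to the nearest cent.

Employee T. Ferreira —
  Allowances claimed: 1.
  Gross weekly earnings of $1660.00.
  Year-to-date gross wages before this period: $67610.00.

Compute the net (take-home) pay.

Regional Income Tax: taxable = $1660.00 − 1×$170.00 = $1490.00
  $28.80 + 11.4% × ($1490.00 − $800.00) = $28.80 + 11.4% × $690.00 = $107.46
Social Insurance: 6% × $1660.00 = $99.60
Retirement Security Contribution: 5.59% × $1660.00 = $92.79
Unemployment Insurance: YTD $67610.00 ≥ cap $64160.00 → $0.00
Total withheld: $107.46 + $99.60 + $92.79 + $0.00 = $299.85
Net pay: $1660.00 − $299.85 = $1360.15

$1360.15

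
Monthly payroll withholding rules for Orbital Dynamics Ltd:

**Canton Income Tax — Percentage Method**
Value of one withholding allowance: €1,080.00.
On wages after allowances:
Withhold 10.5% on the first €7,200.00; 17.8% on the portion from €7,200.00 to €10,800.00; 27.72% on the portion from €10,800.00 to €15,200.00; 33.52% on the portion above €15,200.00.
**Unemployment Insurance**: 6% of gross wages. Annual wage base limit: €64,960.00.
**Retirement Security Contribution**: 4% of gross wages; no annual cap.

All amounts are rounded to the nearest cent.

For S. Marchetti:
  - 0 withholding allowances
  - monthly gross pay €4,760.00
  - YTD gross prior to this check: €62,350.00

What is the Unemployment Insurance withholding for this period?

€156.60

Unemployment Insurance: cap €64,960.00 − YTD €62,350.00 = €2,610.00 subject; 6% × €2,610.00 = €156.60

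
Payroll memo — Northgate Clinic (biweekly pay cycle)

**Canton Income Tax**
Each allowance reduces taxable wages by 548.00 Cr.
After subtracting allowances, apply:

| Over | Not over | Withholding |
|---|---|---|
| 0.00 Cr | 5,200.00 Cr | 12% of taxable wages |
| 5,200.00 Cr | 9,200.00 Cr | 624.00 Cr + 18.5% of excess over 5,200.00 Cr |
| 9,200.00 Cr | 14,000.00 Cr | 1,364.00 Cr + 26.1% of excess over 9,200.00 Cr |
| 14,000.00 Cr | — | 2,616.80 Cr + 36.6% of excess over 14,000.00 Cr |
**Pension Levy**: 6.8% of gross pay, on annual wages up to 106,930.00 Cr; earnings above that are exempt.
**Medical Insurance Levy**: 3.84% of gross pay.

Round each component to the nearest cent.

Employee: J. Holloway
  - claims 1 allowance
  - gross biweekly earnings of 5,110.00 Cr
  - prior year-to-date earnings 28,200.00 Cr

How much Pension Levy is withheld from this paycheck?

347.48 Cr

Pension Levy: 6.8% × 5,110.00 Cr = 347.48 Cr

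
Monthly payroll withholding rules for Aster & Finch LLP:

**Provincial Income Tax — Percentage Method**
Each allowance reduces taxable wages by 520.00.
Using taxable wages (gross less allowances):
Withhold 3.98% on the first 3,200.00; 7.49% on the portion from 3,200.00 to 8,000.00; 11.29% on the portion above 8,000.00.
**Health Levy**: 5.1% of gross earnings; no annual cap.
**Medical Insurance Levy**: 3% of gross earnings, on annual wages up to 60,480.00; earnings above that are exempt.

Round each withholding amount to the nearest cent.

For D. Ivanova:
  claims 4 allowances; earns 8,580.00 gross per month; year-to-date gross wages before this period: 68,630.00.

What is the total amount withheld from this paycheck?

Provincial Income Tax: taxable = 8,580.00 − 4×520.00 = 6,500.00
  127.36 + 7.49% × (6,500.00 − 3,200.00) = 127.36 + 7.49% × 3,300.00 = 374.53
Health Levy: 5.1% × 8,580.00 = 437.58
Medical Insurance Levy: YTD 68,630.00 ≥ cap 60,480.00 → 0.00
Total: 374.53 + 437.58 + 0.00 = 812.11

812.11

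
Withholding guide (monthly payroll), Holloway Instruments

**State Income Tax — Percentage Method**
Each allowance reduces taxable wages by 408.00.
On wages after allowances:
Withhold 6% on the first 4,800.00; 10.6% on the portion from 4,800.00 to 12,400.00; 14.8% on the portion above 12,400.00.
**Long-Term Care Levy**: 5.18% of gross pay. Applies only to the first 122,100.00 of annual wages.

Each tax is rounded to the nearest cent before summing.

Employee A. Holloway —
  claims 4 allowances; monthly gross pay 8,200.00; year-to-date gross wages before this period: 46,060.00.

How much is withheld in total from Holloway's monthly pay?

900.17

State Income Tax: taxable = 8,200.00 − 4×408.00 = 6,568.00
  288.00 + 10.6% × (6,568.00 − 4,800.00) = 288.00 + 10.6% × 1,768.00 = 475.41
Long-Term Care Levy: 5.18% × 8,200.00 = 424.76
Total: 475.41 + 424.76 = 900.17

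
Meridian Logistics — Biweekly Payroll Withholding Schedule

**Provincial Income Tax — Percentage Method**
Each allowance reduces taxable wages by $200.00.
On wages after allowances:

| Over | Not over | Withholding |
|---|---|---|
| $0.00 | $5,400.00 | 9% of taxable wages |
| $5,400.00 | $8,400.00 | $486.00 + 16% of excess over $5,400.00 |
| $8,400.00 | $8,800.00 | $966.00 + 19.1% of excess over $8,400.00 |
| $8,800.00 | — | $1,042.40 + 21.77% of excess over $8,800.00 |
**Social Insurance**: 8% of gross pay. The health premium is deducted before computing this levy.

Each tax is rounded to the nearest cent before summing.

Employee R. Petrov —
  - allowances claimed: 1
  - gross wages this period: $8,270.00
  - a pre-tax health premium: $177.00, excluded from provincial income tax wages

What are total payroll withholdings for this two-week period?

Provincial Income Tax: taxable = $8,270.00 − $177.00 − 1×$200.00 = $7,893.00
  $486.00 + 16% × ($7,893.00 − $5,400.00) = $486.00 + 16% × $2,493.00 = $884.88
Social Insurance: 8% × $8,093.00 = $647.44
Total: $884.88 + $647.44 = $1,532.32

$1,532.32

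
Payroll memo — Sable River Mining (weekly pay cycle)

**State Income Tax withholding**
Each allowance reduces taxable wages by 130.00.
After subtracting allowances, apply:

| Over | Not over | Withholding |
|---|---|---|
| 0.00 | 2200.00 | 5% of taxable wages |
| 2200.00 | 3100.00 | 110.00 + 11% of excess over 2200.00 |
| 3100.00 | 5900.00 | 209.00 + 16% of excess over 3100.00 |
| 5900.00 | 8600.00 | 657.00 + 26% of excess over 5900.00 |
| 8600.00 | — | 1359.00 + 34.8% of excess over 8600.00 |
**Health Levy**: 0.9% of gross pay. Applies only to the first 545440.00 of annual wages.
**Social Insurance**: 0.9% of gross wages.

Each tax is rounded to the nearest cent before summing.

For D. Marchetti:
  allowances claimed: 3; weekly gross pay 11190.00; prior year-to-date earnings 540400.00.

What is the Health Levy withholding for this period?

45.36

Health Levy: cap 545440.00 − YTD 540400.00 = 5040.00 subject; 0.9% × 5040.00 = 45.36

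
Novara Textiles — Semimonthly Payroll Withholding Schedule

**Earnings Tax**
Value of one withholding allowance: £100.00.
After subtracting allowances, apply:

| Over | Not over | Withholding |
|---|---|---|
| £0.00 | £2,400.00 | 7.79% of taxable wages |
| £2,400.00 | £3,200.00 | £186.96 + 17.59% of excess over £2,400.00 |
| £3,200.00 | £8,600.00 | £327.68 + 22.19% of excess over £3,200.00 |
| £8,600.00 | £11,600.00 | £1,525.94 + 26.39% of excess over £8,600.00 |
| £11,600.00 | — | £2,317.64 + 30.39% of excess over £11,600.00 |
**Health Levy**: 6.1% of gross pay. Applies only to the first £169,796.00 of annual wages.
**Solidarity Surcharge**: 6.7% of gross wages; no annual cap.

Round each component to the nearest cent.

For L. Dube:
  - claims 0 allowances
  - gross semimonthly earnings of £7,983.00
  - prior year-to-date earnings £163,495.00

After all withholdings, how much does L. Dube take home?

Earnings Tax: taxable = £7,983.00
  £327.68 + 22.19% × (£7,983.00 − £3,200.00) = £327.68 + 22.19% × £4,783.00 = £1,389.03
Health Levy: cap £169,796.00 − YTD £163,495.00 = £6,301.00 subject; 6.1% × £6,301.00 = £384.36
Solidarity Surcharge: 6.7% × £7,983.00 = £534.86
Total withheld: £1,389.03 + £384.36 + £534.86 = £2,308.25
Net pay: £7,983.00 − £2,308.25 = £5,674.75

£5,674.75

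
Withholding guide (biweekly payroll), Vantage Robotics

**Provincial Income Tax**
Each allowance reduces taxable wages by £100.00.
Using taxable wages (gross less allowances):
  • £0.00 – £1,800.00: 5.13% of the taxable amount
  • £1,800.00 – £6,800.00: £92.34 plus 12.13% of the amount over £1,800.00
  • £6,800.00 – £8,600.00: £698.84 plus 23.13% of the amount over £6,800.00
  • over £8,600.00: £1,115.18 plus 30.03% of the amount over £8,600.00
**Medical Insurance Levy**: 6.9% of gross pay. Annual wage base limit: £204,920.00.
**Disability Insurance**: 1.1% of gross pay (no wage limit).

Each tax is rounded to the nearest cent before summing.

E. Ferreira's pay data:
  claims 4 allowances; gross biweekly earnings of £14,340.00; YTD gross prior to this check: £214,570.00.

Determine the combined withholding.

£2,876.52

Provincial Income Tax: taxable = £14,340.00 − 4×£100.00 = £13,940.00
  £1,115.18 + 30.03% × (£13,940.00 − £8,600.00) = £1,115.18 + 30.03% × £5,340.00 = £2,718.78
Medical Insurance Levy: YTD £214,570.00 ≥ cap £204,920.00 → £0.00
Disability Insurance: 1.1% × £14,340.00 = £157.74
Total: £2,718.78 + £0.00 + £157.74 = £2,876.52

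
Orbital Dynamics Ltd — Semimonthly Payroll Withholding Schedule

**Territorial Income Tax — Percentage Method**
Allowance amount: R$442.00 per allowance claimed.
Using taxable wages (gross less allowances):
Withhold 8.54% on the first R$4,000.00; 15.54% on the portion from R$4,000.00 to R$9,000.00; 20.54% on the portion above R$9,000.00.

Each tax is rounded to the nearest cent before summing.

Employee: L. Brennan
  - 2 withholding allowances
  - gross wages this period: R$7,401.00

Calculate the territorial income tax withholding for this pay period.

R$732.74

Territorial Income Tax: taxable = R$7,401.00 − 2×R$442.00 = R$6,517.00
  R$341.60 + 15.54% × (R$6,517.00 − R$4,000.00) = R$341.60 + 15.54% × R$2,517.00 = R$732.74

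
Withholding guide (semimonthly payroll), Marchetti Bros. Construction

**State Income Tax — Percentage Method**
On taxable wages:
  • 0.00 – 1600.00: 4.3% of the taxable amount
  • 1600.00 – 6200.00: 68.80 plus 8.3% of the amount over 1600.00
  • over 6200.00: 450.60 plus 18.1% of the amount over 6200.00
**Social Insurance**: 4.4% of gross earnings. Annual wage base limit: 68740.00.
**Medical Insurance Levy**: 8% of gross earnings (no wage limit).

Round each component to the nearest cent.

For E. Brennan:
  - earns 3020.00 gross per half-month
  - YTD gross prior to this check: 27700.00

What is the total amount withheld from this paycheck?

State Income Tax: taxable = 3020.00
  68.80 + 8.3% × (3020.00 − 1600.00) = 68.80 + 8.3% × 1420.00 = 186.66
Social Insurance: 4.4% × 3020.00 = 132.88
Medical Insurance Levy: 8% × 3020.00 = 241.60
Total: 186.66 + 132.88 + 241.60 = 561.14

561.14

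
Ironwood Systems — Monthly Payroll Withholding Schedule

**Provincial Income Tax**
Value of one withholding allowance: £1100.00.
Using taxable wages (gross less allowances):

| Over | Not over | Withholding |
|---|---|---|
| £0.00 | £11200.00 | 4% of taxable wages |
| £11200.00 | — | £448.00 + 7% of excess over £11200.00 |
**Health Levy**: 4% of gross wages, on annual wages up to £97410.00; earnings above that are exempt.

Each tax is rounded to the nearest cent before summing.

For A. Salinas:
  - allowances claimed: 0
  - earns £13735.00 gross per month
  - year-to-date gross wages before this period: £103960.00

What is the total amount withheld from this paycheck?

Provincial Income Tax: taxable = £13735.00
  £448.00 + 7% × (£13735.00 − £11200.00) = £448.00 + 7% × £2535.00 = £625.45
Health Levy: YTD £103960.00 ≥ cap £97410.00 → £0.00
Total: £625.45 + £0.00 = £625.45

£625.45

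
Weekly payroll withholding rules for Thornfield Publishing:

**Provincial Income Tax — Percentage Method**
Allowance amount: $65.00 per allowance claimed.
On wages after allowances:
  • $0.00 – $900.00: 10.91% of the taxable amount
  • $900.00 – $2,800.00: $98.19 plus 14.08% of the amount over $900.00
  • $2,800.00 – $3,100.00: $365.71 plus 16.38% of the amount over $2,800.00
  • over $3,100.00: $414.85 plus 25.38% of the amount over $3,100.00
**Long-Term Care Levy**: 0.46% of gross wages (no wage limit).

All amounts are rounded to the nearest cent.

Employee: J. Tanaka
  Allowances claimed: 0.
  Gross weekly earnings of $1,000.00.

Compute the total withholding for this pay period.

Provincial Income Tax: taxable = $1,000.00
  $98.19 + 14.08% × ($1,000.00 − $900.00) = $98.19 + 14.08% × $100.00 = $112.27
Long-Term Care Levy: 0.46% × $1,000.00 = $4.60
Total: $112.27 + $4.60 = $116.87

$116.87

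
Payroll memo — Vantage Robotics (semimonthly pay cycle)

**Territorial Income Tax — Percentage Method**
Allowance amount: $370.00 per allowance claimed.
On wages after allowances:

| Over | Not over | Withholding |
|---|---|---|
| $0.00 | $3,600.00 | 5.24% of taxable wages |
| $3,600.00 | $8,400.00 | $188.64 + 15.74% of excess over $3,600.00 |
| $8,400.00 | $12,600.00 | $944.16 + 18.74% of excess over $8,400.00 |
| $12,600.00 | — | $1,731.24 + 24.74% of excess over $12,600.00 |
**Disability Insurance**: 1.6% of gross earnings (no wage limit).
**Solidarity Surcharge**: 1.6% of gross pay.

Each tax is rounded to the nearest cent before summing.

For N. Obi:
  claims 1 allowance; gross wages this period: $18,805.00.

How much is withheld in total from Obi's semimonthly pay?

$3,776.58

Territorial Income Tax: taxable = $18,805.00 − 1×$370.00 = $18,435.00
  $1,731.24 + 24.74% × ($18,435.00 − $12,600.00) = $1,731.24 + 24.74% × $5,835.00 = $3,174.82
Disability Insurance: 1.6% × $18,805.00 = $300.88
Solidarity Surcharge: 1.6% × $18,805.00 = $300.88
Total: $3,174.82 + $300.88 + $300.88 = $3,776.58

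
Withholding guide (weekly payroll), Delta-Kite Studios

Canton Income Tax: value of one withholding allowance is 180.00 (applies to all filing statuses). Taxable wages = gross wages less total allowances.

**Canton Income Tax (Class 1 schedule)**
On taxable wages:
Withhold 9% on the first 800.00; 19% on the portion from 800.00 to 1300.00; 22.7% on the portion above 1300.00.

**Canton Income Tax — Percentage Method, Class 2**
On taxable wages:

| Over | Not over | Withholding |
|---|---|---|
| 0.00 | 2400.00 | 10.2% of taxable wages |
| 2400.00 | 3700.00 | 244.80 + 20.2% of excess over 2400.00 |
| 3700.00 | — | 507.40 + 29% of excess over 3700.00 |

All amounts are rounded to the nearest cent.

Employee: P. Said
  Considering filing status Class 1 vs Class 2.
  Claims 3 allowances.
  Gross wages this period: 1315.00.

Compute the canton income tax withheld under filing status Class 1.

Canton Income Tax (Class 1): taxable = 1315.00 − 3×180.00 = 775.00
  9% × 775.00 = 69.75

69.75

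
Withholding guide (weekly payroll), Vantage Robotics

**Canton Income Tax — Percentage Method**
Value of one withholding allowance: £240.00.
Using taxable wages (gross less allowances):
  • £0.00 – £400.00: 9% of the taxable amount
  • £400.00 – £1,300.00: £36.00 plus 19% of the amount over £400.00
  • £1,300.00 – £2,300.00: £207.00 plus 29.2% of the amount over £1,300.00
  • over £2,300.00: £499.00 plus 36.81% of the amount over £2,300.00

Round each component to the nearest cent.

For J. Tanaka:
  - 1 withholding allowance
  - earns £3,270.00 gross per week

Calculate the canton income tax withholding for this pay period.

£767.71

Canton Income Tax: taxable = £3,270.00 − 1×£240.00 = £3,030.00
  £499.00 + 36.81% × (£3,030.00 − £2,300.00) = £499.00 + 36.81% × £730.00 = £767.71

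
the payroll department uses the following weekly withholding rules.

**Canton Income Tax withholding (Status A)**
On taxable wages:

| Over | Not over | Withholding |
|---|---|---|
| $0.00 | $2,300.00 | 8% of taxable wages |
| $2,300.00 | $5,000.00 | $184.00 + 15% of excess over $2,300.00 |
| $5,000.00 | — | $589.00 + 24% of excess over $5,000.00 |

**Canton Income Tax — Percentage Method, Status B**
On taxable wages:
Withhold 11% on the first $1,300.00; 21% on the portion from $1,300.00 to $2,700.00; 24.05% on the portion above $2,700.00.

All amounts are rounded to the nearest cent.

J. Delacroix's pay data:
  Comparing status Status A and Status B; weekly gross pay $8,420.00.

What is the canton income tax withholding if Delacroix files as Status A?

$1,409.80

Canton Income Tax (Status A): taxable = $8,420.00
  $589.00 + 24% × ($8,420.00 − $5,000.00) = $589.00 + 24% × $3,420.00 = $1,409.80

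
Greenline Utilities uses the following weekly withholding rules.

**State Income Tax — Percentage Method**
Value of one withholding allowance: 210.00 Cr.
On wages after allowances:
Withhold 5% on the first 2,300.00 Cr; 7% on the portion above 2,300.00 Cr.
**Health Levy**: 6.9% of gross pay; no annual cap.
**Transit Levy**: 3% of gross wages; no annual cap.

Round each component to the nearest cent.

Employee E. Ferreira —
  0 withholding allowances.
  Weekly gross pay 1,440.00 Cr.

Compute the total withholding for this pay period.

214.56 Cr

State Income Tax: taxable = 1,440.00 Cr
  5% × 1,440.00 Cr = 72.00 Cr
Health Levy: 6.9% × 1,440.00 Cr = 99.36 Cr
Transit Levy: 3% × 1,440.00 Cr = 43.20 Cr
Total: 72.00 Cr + 99.36 Cr + 43.20 Cr = 214.56 Cr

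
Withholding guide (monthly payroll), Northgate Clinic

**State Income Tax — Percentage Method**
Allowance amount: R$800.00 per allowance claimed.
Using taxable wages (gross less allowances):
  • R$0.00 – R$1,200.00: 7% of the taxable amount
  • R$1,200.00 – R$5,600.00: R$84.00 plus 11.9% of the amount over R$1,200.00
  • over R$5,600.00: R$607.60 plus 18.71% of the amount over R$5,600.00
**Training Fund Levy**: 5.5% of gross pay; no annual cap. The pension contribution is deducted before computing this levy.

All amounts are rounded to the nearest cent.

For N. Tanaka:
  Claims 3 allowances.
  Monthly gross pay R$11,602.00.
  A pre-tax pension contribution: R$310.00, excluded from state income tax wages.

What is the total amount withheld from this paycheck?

State Income Tax: taxable = R$11,602.00 − R$310.00 − 3×R$800.00 = R$8,892.00
  R$607.60 + 18.71% × (R$8,892.00 − R$5,600.00) = R$607.60 + 18.71% × R$3,292.00 = R$1,223.53
Training Fund Levy: 5.5% × R$11,292.00 = R$621.06
Total: R$1,223.53 + R$621.06 = R$1,844.59

R$1,844.59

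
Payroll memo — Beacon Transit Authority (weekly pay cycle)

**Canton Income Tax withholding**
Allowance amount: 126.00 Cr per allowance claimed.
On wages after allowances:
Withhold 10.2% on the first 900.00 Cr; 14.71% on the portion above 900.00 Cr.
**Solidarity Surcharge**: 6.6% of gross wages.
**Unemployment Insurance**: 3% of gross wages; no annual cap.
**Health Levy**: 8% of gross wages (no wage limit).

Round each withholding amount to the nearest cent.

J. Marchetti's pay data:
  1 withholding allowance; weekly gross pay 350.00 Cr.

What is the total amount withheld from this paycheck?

Canton Income Tax: taxable = 350.00 Cr − 1×126.00 Cr = 224.00 Cr
  10.2% × 224.00 Cr = 22.85 Cr
Solidarity Surcharge: 6.6% × 350.00 Cr = 23.10 Cr
Unemployment Insurance: 3% × 350.00 Cr = 10.50 Cr
Health Levy: 8% × 350.00 Cr = 28.00 Cr
Total: 22.85 Cr + 23.10 Cr + 10.50 Cr + 28.00 Cr = 84.45 Cr

84.45 Cr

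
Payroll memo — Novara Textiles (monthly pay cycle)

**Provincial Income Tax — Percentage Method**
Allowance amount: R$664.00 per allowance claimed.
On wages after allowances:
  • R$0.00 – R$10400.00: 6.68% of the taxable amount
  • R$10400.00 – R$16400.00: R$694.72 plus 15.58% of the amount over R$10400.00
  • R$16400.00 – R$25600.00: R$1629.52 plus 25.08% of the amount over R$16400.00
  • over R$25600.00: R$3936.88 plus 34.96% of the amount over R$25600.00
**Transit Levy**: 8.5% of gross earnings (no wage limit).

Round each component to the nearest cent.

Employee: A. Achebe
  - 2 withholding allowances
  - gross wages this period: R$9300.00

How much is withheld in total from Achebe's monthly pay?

Provincial Income Tax: taxable = R$9300.00 − 2×R$664.00 = R$7972.00
  6.68% × R$7972.00 = R$532.53
Transit Levy: 8.5% × R$9300.00 = R$790.50
Total: R$532.53 + R$790.50 = R$1323.03

R$1323.03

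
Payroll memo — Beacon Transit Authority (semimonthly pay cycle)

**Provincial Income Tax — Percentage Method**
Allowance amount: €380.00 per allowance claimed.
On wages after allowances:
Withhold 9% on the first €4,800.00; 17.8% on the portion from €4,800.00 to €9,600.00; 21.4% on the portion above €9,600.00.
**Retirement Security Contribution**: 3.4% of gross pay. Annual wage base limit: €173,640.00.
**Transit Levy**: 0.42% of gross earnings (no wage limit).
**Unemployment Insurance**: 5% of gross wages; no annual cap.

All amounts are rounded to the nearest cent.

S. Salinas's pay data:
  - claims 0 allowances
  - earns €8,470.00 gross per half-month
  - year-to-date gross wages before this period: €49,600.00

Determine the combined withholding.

€1,832.31

Provincial Income Tax: taxable = €8,470.00
  €432.00 + 17.8% × (€8,470.00 − €4,800.00) = €432.00 + 17.8% × €3,670.00 = €1,085.26
Retirement Security Contribution: 3.4% × €8,470.00 = €287.98
Transit Levy: 0.42% × €8,470.00 = €35.57
Unemployment Insurance: 5% × €8,470.00 = €423.50
Total: €1,085.26 + €287.98 + €35.57 + €423.50 = €1,832.31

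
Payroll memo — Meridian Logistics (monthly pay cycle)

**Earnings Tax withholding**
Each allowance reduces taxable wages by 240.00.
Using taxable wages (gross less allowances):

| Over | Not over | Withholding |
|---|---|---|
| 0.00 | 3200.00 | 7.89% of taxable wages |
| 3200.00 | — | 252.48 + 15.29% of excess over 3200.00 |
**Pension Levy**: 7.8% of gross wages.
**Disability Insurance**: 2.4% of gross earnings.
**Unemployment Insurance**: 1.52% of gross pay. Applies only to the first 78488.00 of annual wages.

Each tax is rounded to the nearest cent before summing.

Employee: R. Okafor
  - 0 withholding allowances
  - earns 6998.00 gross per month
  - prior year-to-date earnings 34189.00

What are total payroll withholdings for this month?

1653.35

Earnings Tax: taxable = 6998.00
  252.48 + 15.29% × (6998.00 − 3200.00) = 252.48 + 15.29% × 3798.00 = 833.19
Pension Levy: 7.8% × 6998.00 = 545.84
Disability Insurance: 2.4% × 6998.00 = 167.95
Unemployment Insurance: 1.52% × 6998.00 = 106.37
Total: 833.19 + 545.84 + 167.95 + 106.37 = 1653.35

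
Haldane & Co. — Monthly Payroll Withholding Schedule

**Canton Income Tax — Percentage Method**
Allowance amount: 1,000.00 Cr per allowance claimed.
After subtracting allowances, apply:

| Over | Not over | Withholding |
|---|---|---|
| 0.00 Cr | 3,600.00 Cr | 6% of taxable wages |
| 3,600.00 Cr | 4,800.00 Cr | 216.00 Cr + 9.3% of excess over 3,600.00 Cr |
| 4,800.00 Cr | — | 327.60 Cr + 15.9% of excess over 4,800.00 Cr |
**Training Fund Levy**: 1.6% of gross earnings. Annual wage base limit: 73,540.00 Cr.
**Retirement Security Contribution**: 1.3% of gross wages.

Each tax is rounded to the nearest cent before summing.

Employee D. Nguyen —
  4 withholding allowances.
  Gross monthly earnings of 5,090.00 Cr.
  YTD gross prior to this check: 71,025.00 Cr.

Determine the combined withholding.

Canton Income Tax: taxable = 5,090.00 Cr − 4×1,000.00 Cr = 1,090.00 Cr
  6% × 1,090.00 Cr = 65.40 Cr
Training Fund Levy: cap 73,540.00 Cr − YTD 71,025.00 Cr = 2,515.00 Cr subject; 1.6% × 2,515.00 Cr = 40.24 Cr
Retirement Security Contribution: 1.3% × 5,090.00 Cr = 66.17 Cr
Total: 65.40 Cr + 40.24 Cr + 66.17 Cr = 171.81 Cr

171.81 Cr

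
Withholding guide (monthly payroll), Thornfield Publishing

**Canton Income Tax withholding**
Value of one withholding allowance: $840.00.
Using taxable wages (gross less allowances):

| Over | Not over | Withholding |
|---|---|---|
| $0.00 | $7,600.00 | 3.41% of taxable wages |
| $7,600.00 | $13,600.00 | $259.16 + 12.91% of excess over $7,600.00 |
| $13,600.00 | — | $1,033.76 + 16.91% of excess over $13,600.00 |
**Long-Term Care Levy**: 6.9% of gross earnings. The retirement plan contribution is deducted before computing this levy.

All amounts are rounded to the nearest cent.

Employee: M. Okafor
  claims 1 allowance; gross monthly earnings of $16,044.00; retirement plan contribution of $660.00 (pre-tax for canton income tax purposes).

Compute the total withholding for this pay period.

$2,254.89

Canton Income Tax: taxable = $16,044.00 − $660.00 − 1×$840.00 = $14,544.00
  $1,033.76 + 16.91% × ($14,544.00 − $13,600.00) = $1,033.76 + 16.91% × $944.00 = $1,193.39
Long-Term Care Levy: 6.9% × $15,384.00 = $1,061.50
Total: $1,193.39 + $1,061.50 = $2,254.89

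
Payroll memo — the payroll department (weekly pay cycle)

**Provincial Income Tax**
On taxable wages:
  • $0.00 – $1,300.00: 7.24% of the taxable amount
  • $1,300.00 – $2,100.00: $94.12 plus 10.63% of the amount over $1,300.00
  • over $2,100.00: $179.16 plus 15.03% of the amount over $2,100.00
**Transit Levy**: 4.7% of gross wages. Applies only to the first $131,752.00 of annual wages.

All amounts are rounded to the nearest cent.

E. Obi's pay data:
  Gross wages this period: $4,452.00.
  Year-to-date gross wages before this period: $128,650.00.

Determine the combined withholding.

Provincial Income Tax: taxable = $4,452.00
  $179.16 + 15.03% × ($4,452.00 − $2,100.00) = $179.16 + 15.03% × $2,352.00 = $532.67
Transit Levy: cap $131,752.00 − YTD $128,650.00 = $3,102.00 subject; 4.7% × $3,102.00 = $145.79
Total: $532.67 + $145.79 = $678.46

$678.46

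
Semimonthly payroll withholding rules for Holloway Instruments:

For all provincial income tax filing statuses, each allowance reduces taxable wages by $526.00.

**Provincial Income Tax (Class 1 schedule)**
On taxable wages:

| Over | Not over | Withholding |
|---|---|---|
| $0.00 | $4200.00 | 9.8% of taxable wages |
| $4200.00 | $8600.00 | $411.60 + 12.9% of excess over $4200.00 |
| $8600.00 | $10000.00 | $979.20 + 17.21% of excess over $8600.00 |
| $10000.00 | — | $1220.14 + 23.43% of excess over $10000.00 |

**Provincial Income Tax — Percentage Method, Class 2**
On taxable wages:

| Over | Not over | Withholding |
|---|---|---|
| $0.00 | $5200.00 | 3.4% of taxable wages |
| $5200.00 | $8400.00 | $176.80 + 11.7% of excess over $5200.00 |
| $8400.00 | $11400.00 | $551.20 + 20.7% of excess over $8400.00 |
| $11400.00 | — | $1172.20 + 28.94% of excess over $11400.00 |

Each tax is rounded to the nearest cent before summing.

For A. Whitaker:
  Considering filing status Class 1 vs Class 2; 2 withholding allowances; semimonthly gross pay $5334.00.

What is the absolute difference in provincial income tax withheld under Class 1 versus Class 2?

$276.59

Provincial Income Tax (Class 1): taxable = $5334.00 − 2×$526.00 = $4282.00
  $411.60 + 12.9% × ($4282.00 − $4200.00) = $411.60 + 12.9% × $82.00 = $422.18
Provincial Income Tax (Class 2): taxable = $5334.00 − 2×$526.00 = $4282.00
  3.4% × $4282.00 = $145.59
Difference: |$422.18 − $145.59| = $276.59 (higher under Class 1)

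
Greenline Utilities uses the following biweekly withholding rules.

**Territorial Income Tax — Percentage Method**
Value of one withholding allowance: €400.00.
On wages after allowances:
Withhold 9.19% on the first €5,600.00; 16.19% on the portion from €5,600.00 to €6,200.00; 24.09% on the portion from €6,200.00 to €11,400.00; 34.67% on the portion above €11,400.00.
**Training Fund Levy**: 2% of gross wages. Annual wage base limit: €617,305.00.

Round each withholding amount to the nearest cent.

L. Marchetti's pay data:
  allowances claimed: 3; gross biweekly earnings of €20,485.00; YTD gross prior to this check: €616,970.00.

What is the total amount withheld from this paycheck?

Territorial Income Tax: taxable = €20,485.00 − 3×€400.00 = €19,285.00
  €1,864.46 + 34.67% × (€19,285.00 − €11,400.00) = €1,864.46 + 34.67% × €7,885.00 = €4,598.19
Training Fund Levy: cap €617,305.00 − YTD €616,970.00 = €335.00 subject; 2% × €335.00 = €6.70
Total: €4,598.19 + €6.70 = €4,604.89

€4,604.89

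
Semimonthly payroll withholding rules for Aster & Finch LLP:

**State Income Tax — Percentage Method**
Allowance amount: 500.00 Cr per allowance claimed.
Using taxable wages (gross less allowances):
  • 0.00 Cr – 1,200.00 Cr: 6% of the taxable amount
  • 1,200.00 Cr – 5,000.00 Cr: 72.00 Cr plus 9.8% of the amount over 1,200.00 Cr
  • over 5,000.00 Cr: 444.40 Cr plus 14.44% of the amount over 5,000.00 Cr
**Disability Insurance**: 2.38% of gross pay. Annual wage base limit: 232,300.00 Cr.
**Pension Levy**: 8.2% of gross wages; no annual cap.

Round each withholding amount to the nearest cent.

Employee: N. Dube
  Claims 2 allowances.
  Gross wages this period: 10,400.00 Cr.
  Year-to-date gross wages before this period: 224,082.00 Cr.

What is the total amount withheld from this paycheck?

2,128.15 Cr

State Income Tax: taxable = 10,400.00 Cr − 2×500.00 Cr = 9,400.00 Cr
  444.40 Cr + 14.44% × (9,400.00 Cr − 5,000.00 Cr) = 444.40 Cr + 14.44% × 4,400.00 Cr = 1,079.76 Cr
Disability Insurance: cap 232,300.00 Cr − YTD 224,082.00 Cr = 8,218.00 Cr subject; 2.38% × 8,218.00 Cr = 195.59 Cr
Pension Levy: 8.2% × 10,400.00 Cr = 852.80 Cr
Total: 1,079.76 Cr + 195.59 Cr + 852.80 Cr = 2,128.15 Cr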